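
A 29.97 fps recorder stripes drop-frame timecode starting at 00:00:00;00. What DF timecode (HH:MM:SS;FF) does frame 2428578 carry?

22:30:33;18

Each 10-minute DF block holds 10 × 60 × 30 − 9 × 2 = 17982 frames. 2428578 ÷ 17982 → 135 full blocks, remainder 1008.
Within the partial block the first minute is 1800 frames and each further minute 1798, so 0 further minute boundaries passed. Total skipped labels = 18 × 135 + 2 × 0 = 2430.
Non-drop label index = 2428578 + 2430 = 2431008; at 30 labels/s that is 22:30:33:18, i.e. DF 22:30:33;18.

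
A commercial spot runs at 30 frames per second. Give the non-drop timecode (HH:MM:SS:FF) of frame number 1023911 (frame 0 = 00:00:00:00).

09:28:50:11

1023911 ÷ 30 = 34130 full seconds, remainder 11 frames.
34130 s = 9 h 28 min 50 s.
Timecode: 09:28:50:11.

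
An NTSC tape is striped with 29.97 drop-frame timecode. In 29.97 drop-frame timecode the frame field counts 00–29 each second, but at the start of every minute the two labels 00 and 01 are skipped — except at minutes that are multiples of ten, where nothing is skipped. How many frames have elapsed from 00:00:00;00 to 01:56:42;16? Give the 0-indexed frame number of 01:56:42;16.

As if non-drop at 30 labels/s: (1 × 3600 + 56 × 60 + 42) × 30 + 16 = 210076.
Minute boundaries passed: 116; those not divisible by 10: 116 − 11 = 105; dropped labels = 2 × 105 = 210.
Actual frame index = 210076 − 210 = 209866.

209866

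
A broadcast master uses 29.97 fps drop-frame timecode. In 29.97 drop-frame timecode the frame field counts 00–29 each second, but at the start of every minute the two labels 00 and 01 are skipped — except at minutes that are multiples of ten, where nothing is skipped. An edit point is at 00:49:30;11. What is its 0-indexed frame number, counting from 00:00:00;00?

89021

Complete 10-minute blocks: 4, each 17982 frames → 71928.
Remaining 9 whole minutes in the current block: 1800 + 8 × 1798 = 16184 frames.
Within the current minute: 30 × 30 + 11 − 2 = 909 (labels ;00/;01 skipped at this minute). Total = 71928 + 16184 + 909 = 89021.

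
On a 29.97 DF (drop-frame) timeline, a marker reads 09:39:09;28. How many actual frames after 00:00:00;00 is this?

1041454

As if non-drop at 30 labels/s: (9 × 3600 + 39 × 60 + 9) × 30 + 28 = 1042498.
Minute boundaries passed: 579; those not divisible by 10: 579 − 57 = 522; dropped labels = 2 × 522 = 1044.
Actual frame index = 1042498 − 1044 = 1041454.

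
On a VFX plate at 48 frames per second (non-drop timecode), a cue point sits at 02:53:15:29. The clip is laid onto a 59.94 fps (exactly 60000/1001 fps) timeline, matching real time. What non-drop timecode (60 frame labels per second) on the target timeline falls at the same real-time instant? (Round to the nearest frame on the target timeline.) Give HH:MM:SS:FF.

02:53:05:13

Source frame index: (2×3600 + 53×60 + 15) × 48 + 29 = 498989.
Real time: 498989 / (48) = 498989/48 s.
Target frame: (498989/48) × (60000/1001) = 623736250/1001 ≈ 623113.137 → 623113.
At 60 labels/s: frame 623113 → 02:53:05:13.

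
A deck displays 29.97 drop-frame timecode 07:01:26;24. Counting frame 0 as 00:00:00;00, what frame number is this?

Complete 10-minute blocks: 42, each 17982 frames → 755244.
Remaining 1 whole minute in the current block: 1800 + 0 × 1798 = 1800 frames.
Within the current minute: 26 × 30 + 24 − 2 = 802 (labels ;00/;01 skipped at this minute). Total = 755244 + 1800 + 802 = 757846.

757846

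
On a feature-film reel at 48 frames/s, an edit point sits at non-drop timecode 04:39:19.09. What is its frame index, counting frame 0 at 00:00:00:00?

Total seconds to the label: (4 × 3600 + 39 × 60 + 19) = 16759.
Frame index = 16759 × 48 + 9 = 804441.

804441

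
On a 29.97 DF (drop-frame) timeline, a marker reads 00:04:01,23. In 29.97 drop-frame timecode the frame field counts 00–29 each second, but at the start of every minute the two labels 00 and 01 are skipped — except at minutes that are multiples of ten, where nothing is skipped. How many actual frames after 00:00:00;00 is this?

7245

Complete 10-minute blocks: 0, each 17982 frames → 0.
Remaining 4 whole minutes in the current block: 1800 + 3 × 1798 = 7194 frames.
Within the current minute: 1 × 30 + 23 − 2 = 51 (labels ;00/;01 skipped at this minute). Total = 0 + 7194 + 51 = 7245.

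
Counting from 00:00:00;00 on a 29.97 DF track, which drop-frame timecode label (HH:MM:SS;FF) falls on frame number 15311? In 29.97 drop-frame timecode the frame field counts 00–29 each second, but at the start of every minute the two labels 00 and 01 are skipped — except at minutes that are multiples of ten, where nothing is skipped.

00:08:30;27

Each 10-minute DF block holds 10 × 60 × 30 − 9 × 2 = 17982 frames. 15311 ÷ 17982 → 0 full blocks, remainder 15311.
Within the partial block the first minute is 1800 frames and each further minute 1798, so 8 further minute boundaries passed. Total skipped labels = 18 × 0 + 2 × 8 = 16.
Non-drop label index = 15311 + 16 = 15327; at 30 labels/s that is 00:08:30:27, i.e. DF 00:08:30;27.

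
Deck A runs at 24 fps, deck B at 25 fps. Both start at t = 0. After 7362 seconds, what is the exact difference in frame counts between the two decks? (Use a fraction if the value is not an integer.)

7362 frames

A emits 24 × 7362 = 176688 frames; B emits 25 × 7362 = 184050.
Difference = 7362 frames; B is ahead of A.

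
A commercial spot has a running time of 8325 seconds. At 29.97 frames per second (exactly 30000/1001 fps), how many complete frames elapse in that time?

249500 frames

Frames = 8325 × 30000/1001 = 249750000/1001 ≈ 249500.4995.
Complete frames: 249500.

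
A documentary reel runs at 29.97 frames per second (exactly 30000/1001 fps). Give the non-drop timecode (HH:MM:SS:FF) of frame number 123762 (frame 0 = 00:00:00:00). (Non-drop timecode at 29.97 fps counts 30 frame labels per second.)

123762 ÷ 30 = 4125 full seconds, remainder 12 frames.
4125 s = 1 h 8 min 45 s.
Timecode: 01:08:45:12.

01:08:45:12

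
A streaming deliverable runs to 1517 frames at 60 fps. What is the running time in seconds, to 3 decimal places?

25.283 seconds

Running time = 1517 × 1/60 = 1517/60 s ≈ 25.283 s.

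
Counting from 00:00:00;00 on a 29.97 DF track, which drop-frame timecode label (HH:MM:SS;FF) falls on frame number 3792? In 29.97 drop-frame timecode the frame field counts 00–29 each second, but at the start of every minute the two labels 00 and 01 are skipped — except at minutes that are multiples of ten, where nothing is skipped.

00:02:06;16

Ten DF minutes hold 17982 frames, so frame 3792 lies in block 0 (frames 0–17981) with 3792 frames into that block.
The block's first minute is 1800 frames and the rest 1798 each; 3792 frames reaches minute 2, so 0 × 18 + 2 × 2 = 4 labels have been skipped so far.
Adding those back, label number 3792 + 4 = 3796 at 30 labels/s is 126 s + 16 f = 0 h 2 min 6 s frame 16, i.e. 00:02:06;16.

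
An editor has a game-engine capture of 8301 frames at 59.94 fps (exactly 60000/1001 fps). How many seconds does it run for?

Running time = 8301 / (60000/1001) = 138.48835 s.

138.48835 seconds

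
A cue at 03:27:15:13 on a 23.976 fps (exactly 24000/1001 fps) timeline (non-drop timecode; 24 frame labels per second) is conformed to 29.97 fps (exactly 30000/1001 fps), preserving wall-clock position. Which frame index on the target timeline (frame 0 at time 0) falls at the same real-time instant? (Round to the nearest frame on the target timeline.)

frame 373066

Source frame index: (3×3600 + 27×60 + 15) × 24 + 13 = 298453.
Real time: 298453 / (24000/1001) = 298751453/24000 s.
Target frame: (298751453/24000) × (30000/1001) = 1492265/4 ≈ 373066.250 → 373066.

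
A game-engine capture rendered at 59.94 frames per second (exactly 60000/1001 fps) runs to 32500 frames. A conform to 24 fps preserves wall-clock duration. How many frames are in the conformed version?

Target frames = source frames × (target rate / source rate) = 32500 × (24)/(60000/1001) = 32500 × 1001/2500 = 13013.

13013 frames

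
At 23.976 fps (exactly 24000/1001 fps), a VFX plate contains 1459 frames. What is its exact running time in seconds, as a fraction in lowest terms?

Running time = 1459 ÷ (24000/1001) = 1459 × 1001/24000 = 1460459/24000 s.

1460459/24000 seconds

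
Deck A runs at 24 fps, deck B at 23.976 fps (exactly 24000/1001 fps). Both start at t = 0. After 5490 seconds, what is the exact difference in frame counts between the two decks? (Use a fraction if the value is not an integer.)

131760/1001 frames

A emits 24 × 5490 = 131760 frames; B emits 24000/1001 × 5490 = 131760000/1001.
Difference = 131760/1001 frames (≈ 131.6284); B is behind A.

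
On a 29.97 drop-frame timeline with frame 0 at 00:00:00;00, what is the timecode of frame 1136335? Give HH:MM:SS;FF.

Ten DF minutes hold 17982 frames, so frame 1136335 lies in block 63 (frames 1132866–1150847) with 3469 frames into that block.
The block's first minute is 1800 frames and the rest 1798 each; 3469 frames reaches minute 1, so 63 × 18 + 1 × 2 = 1136 labels have been skipped so far.
Adding those back, label number 1136335 + 1136 = 1137471 at 30 labels/s is 37915 s + 21 f = 10 h 31 min 55 s frame 21, i.e. 10:31:55;21.

10:31:55;21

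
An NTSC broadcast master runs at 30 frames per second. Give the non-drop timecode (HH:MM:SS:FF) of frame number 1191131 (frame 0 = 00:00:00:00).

11:01:44:11

1191131 ÷ 30 = 39704 full seconds, remainder 11 frames.
39704 s = 11 h 1 min 44 s.
Timecode: 11:01:44:11.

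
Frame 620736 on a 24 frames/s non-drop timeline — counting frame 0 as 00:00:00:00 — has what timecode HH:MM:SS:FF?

07:11:04:00

620736 ÷ 24 = 25864 full seconds, remainder 0 frames.
25864 s = 7 h 11 min 4 s.
Timecode: 07:11:04:00.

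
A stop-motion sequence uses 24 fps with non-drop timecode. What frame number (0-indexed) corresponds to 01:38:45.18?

Total seconds to the label: (1 × 3600 + 38 × 60 + 45) = 5925.
Frame index = 5925 × 24 + 18 = 142218.

142218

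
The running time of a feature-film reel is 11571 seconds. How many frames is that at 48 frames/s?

Frames = 11571 × 48 = 555408.

555408 frames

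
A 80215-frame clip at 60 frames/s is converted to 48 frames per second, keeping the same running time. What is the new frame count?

Target frames = source frames × (target rate / source rate) = 80215 × (48)/(60) = 80215 × 4/5 = 64172.

64172 frames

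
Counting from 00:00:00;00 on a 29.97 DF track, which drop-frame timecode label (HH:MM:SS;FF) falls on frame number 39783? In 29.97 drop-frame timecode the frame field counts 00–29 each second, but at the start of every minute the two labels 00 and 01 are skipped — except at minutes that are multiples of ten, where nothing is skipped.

00:22:07;13

Each 10-minute DF block holds 10 × 60 × 30 − 9 × 2 = 17982 frames. 39783 ÷ 17982 → 2 full blocks, remainder 3819.
Within the partial block the first minute is 1800 frames and each further minute 1798, so 2 further minute boundaries passed. Total skipped labels = 18 × 2 + 2 × 2 = 40.
Non-drop label index = 39783 + 40 = 39823; at 30 labels/s that is 00:22:07:13, i.e. DF 00:22:07;13.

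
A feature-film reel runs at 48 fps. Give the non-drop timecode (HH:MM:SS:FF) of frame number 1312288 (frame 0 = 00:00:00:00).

07:35:39:16

1312288 ÷ 48 = 27339 full seconds, remainder 16 frames.
27339 s = 7 h 35 min 39 s.
Timecode: 07:35:39:16.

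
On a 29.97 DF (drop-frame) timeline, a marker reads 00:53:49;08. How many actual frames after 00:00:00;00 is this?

96782

As if non-drop at 30 labels/s: (0 × 3600 + 53 × 60 + 49) × 30 + 8 = 96878.
Minute boundaries passed: 53; those not divisible by 10: 53 − 5 = 48; dropped labels = 2 × 48 = 96.
Actual frame index = 96878 − 96 = 96782.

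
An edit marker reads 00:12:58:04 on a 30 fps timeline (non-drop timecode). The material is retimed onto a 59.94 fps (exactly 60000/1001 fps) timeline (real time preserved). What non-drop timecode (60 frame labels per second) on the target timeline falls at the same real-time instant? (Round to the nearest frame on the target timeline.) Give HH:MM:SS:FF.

Source frame index: (0×3600 + 12×60 + 58) × 30 + 4 = 23344.
Real time: 23344 / (30) = 11672/15 s.
Target frame: (11672/15) × (60000/1001) = 46688000/1001 ≈ 46641.359 → 46641.
At 60 labels/s: frame 46641 → 00:12:57:21.

00:12:57:21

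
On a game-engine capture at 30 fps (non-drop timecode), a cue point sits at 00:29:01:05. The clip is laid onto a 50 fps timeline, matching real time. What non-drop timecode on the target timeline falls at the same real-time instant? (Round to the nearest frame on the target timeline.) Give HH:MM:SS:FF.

Source frame index: (0×3600 + 29×60 + 1) × 30 + 5 = 52235.
Real time: 52235 / (30) = 10447/6 s.
Target frame: (10447/6) × (50) = 261175/3 ≈ 87058.333 → 87058.
At 50 labels/s: frame 87058 → 00:29:01:08.

00:29:01:08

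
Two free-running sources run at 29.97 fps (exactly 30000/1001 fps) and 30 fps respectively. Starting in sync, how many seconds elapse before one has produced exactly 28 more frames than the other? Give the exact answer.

14014/15 seconds

The gap grows by |30 − 30000/1001| = 30/1001 frames per second.
Time for a 28-frame gap: 28 ÷ (30/1001) = 14014/15 s.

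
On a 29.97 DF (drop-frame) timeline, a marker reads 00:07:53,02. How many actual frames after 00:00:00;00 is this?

14178

As if non-drop at 30 labels/s: (0 × 3600 + 7 × 60 + 53) × 30 + 2 = 14192.
Minute boundaries passed: 7; those not divisible by 10: 7 − 0 = 7; dropped labels = 2 × 7 = 14.
Actual frame index = 14192 − 14 = 14178.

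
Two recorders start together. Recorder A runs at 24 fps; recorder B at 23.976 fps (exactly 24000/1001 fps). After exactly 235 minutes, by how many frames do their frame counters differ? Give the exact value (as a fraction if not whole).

235 min = 14100 s.
A emits 24 × 14100 = 338400 frames; B emits 24000/1001 × 14100 = 338400000/1001.
Difference = 338400/1001 frames (≈ 338.0619); B is behind A.

338400/1001 frames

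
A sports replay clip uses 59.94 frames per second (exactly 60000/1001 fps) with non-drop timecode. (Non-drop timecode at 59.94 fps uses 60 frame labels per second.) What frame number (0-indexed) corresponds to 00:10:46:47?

frame 38807

Total seconds to the label: (0 × 3600 + 10 × 60 + 46) = 646.
Frame index = 646 × 60 + 47 = 38807.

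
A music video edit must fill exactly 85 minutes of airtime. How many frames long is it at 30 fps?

85 min = 5100 s.
Frames = 5100 × 30 = 153000.

153000 frames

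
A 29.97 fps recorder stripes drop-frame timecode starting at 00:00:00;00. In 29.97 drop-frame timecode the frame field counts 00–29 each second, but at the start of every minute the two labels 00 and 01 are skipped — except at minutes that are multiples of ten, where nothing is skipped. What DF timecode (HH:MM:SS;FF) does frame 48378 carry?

Each 10-minute DF block holds 10 × 60 × 30 − 9 × 2 = 17982 frames. 48378 ÷ 17982 → 2 full blocks, remainder 12414.
Within the partial block the first minute is 1800 frames and each further minute 1798, so 6 further minute boundaries passed. Total skipped labels = 18 × 2 + 2 × 6 = 48.
Non-drop label index = 48378 + 48 = 48426; at 30 labels/s that is 00:26:54:06, i.e. DF 00:26:54;06.

00:26:54;06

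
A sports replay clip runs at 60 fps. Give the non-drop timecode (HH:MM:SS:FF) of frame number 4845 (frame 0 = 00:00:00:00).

4845 ÷ 60 = 80 full seconds, remainder 45 frames.
80 s = 0 h 1 min 20 s.
Timecode: 00:01:20:45.

00:01:20:45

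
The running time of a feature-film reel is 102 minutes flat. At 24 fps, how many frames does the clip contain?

102 min = 6120 s.
Frames = 6120 × 24 = 146880.

146880 frames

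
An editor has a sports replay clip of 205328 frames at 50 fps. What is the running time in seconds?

Running time = 205328 / (50) = 4106.56 s.

4106.56 seconds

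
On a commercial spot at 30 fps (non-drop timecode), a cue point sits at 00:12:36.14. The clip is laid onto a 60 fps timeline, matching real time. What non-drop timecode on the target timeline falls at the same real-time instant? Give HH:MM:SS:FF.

Source frame index: (0×3600 + 12×60 + 36) × 30 + 14 = 22694.
Real time: 22694 / (30) = 11347/15 s.
Target frame: (11347/15) × (60) = 45388.
At 60 labels/s: frame 45388 → 00:12:36:28.

00:12:36:28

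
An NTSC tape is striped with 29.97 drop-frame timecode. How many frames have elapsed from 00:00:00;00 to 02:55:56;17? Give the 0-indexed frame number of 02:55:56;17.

316381

Complete 10-minute blocks: 17, each 17982 frames → 305694.
Remaining 5 whole minutes in the current block: 1800 + 4 × 1798 = 8992 frames.
Within the current minute: 56 × 30 + 17 − 2 = 1695 (labels ;00/;01 skipped at this minute). Total = 305694 + 8992 + 1695 = 316381.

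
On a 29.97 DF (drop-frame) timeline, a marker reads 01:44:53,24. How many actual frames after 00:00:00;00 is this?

Complete 10-minute blocks: 10, each 17982 frames → 179820.
Remaining 4 whole minutes in the current block: 1800 + 3 × 1798 = 7194 frames.
Within the current minute: 53 × 30 + 24 − 2 = 1612 (labels ;00/;01 skipped at this minute). Total = 179820 + 7194 + 1612 = 188626.

188626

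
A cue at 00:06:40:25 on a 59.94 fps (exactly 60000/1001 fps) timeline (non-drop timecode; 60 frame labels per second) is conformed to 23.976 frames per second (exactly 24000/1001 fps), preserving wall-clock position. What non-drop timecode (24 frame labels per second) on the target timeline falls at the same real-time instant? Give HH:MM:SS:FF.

00:06:40:10

Source frame index: (0×3600 + 6×60 + 40) × 60 + 25 = 24025.
Real time: 24025 / (60000/1001) = 961961/2400 s.
Target frame: (961961/2400) × (24000/1001) = 9610.
At 24 labels/s: frame 9610 → 00:06:40:10.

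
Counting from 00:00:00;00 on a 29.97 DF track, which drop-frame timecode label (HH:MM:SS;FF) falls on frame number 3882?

Each 10-minute DF block holds 10 × 60 × 30 − 9 × 2 = 17982 frames. 3882 ÷ 17982 → 0 full blocks, remainder 3882.
Within the partial block the first minute is 1800 frames and each further minute 1798, so 2 further minute boundaries passed. Total skipped labels = 18 × 0 + 2 × 2 = 4.
Non-drop label index = 3882 + 4 = 3886; at 30 labels/s that is 00:02:09:16, i.e. DF 00:02:09;16.

00:02:09;16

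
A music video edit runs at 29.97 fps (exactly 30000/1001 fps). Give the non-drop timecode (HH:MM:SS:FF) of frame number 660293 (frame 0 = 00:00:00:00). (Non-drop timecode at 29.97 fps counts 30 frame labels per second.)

06:06:49:23

660293 ÷ 30 = 22009 full seconds, remainder 23 frames.
22009 s = 6 h 6 min 49 s.
Timecode: 06:06:49:23.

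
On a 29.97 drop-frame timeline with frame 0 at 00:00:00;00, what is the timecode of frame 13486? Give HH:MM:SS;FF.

Each 10-minute DF block holds 10 × 60 × 30 − 9 × 2 = 17982 frames. 13486 ÷ 17982 → 0 full blocks, remainder 13486.
Within the partial block the first minute is 1800 frames and each further minute 1798, so 7 further minute boundaries passed. Total skipped labels = 18 × 0 + 2 × 7 = 14.
Non-drop label index = 13486 + 14 = 13500; at 30 labels/s that is 00:07:30:00, i.e. DF 00:07:30;00.

00:07:30;00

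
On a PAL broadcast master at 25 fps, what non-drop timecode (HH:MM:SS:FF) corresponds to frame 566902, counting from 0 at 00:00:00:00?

566902 ÷ 25 = 22676 full seconds, remainder 2 frames.
22676 s = 6 h 17 min 56 s.
Timecode: 06:17:56:02.

06:17:56:02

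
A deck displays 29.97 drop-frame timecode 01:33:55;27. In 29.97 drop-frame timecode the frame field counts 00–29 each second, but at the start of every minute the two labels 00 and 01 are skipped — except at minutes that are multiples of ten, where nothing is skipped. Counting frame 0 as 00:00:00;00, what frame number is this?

Complete 10-minute blocks: 9, each 17982 frames → 161838.
Remaining 3 whole minutes in the current block: 1800 + 2 × 1798 = 5396 frames.
Within the current minute: 55 × 30 + 27 − 2 = 1675 (labels ;00/;01 skipped at this minute). Total = 161838 + 5396 + 1675 = 168909.

168909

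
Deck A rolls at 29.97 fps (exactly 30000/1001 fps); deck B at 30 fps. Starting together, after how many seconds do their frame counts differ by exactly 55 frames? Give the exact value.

11011/6 seconds

The gap grows by |30 − 30000/1001| = 30/1001 frames per second.
Time for a 55-frame gap: 55 ÷ (30/1001) = 11011/6 s.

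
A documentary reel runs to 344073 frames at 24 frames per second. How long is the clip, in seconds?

14336.375 seconds

Running time = 344073 / (24) = 14336.375 s.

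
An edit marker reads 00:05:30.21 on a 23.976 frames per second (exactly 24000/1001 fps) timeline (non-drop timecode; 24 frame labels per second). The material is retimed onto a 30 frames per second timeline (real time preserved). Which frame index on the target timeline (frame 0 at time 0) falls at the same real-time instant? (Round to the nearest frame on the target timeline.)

frame 9936

Source frame index: (0×3600 + 5×60 + 30) × 24 + 21 = 7941.
Real time: 7941 / (24000/1001) = 2649647/8000 s.
Target frame: (2649647/8000) × (30) = 7948941/800 ≈ 9936.176 → 9936.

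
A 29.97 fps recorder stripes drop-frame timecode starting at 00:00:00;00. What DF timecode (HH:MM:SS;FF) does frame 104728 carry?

00:58:14;14

Ten DF minutes hold 17982 frames, so frame 104728 lies in block 5 (frames 89910–107891) with 14818 frames into that block.
The block's first minute is 1800 frames and the rest 1798 each; 14818 frames reaches minute 8, so 5 × 18 + 8 × 2 = 106 labels have been skipped so far.
Adding those back, label number 104728 + 106 = 104834 at 30 labels/s is 3494 s + 14 f = 0 h 58 min 14 s frame 14, i.e. 00:58:14;14.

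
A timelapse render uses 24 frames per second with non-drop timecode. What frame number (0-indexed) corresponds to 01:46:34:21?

153477

Total seconds to the label: (1 × 3600 + 46 × 60 + 34) = 6394.
Frame index = 6394 × 24 + 21 = 153477.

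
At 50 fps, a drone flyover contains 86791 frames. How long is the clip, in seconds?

Running time = 86791 / (50) = 1735.82 s.

1735.82 seconds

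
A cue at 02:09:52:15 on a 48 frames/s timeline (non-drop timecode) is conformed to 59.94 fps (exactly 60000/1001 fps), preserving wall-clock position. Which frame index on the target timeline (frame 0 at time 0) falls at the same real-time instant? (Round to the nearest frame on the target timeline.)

frame 467072

Source frame index: (2×3600 + 9×60 + 52) × 48 + 15 = 374031.
Real time: 374031 / (48) = 124677/16 s.
Target frame: (124677/16) × (60000/1001) = 66791250/143 ≈ 467071.678 → 467072.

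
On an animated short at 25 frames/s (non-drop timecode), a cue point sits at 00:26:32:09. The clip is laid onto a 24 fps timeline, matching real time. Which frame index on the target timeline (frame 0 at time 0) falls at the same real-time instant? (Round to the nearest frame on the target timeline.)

frame 38217

Source frame index: (0×3600 + 26×60 + 32) × 25 + 9 = 39809.
Real time: 39809 / (25) = 39809/25 s.
Target frame: (39809/25) × (24) = 955416/25 ≈ 38216.640 → 38217.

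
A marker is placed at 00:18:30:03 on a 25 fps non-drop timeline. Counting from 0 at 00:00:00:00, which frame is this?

frame 27753

Total seconds to the label: (0 × 3600 + 18 × 60 + 30) = 1110.
Frame index = 1110 × 25 + 3 = 27753.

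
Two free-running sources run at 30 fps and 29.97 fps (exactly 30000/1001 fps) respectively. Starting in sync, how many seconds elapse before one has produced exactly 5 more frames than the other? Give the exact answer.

The gap grows by |30000/1001 − 30| = 30/1001 frames per second.
Time for a 5-frame gap: 5 ÷ (30/1001) = 1001/6 s.

1001/6 seconds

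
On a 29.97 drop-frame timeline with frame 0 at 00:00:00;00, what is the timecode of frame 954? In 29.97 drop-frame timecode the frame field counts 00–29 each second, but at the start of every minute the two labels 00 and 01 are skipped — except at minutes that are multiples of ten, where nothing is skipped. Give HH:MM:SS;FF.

00:00:31;24

Ten DF minutes hold 17982 frames, so frame 954 lies in block 0 (frames 0–17981) with 954 frames into that block.
The block's first minute is 1800 frames and the rest 1798 each; 954 frames reaches minute 0, so 0 × 18 + 0 × 2 = 0 labels have been skipped so far.
Adding those back, label number 954 + 0 = 954 at 30 labels/s is 31 s + 24 f = 0 h 0 min 31 s frame 24, i.e. 00:00:31;24.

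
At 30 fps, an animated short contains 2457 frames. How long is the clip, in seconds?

Running time = 2457 / (30) = 81.9 s.

81.9 seconds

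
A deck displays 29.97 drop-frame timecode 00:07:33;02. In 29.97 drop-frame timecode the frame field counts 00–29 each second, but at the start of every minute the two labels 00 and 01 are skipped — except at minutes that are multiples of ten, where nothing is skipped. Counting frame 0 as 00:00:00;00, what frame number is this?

Complete 10-minute blocks: 0, each 17982 frames → 0.
Remaining 7 whole minutes in the current block: 1800 + 6 × 1798 = 12588 frames.
Within the current minute: 33 × 30 + 2 − 2 = 990 (labels ;00/;01 skipped at this minute). Total = 0 + 12588 + 990 = 13578.

13578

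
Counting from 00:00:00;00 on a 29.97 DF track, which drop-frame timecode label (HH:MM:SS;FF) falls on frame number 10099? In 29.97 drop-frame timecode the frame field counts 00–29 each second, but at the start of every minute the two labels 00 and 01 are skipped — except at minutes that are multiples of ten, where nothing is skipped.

00:05:36;29

Each 10-minute DF block holds 10 × 60 × 30 − 9 × 2 = 17982 frames. 10099 ÷ 17982 → 0 full blocks, remainder 10099.
Within the partial block the first minute is 1800 frames and each further minute 1798, so 5 further minute boundaries passed. Total skipped labels = 18 × 0 + 2 × 5 = 10.
Non-drop label index = 10099 + 10 = 10109; at 30 labels/s that is 00:05:36:29, i.e. DF 00:05:36;29.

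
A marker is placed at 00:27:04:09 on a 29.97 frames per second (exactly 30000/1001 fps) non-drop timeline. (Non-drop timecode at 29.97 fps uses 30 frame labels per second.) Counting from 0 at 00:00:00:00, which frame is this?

frame 48729

Total seconds to the label: (0 × 3600 + 27 × 60 + 4) = 1624.
Frame index = 1624 × 30 + 9 = 48729.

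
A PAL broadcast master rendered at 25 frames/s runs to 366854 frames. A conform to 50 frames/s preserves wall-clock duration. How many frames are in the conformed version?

Frames at target rate = 366854 × (50) / (25) = 733708.

733708 frames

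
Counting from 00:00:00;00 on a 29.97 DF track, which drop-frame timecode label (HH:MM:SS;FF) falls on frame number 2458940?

Ten DF minutes hold 17982 frames, so frame 2458940 lies in block 136 (frames 2445552–2463533) with 13388 frames into that block.
The block's first minute is 1800 frames and the rest 1798 each; 13388 frames reaches minute 7, so 136 × 18 + 7 × 2 = 2462 labels have been skipped so far.
Adding those back, label number 2458940 + 2462 = 2461402 at 30 labels/s is 82046 s + 22 f = 22 h 47 min 26 s frame 22, i.e. 22:47:26;22.

22:47:26;22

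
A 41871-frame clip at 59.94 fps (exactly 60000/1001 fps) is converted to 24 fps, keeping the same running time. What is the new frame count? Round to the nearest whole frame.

Frames at target rate = 41871 × (24) / (60000/1001) = 41912871/2500 ≈ 16765.148.
Nearest whole frame: 16765.

16765 frames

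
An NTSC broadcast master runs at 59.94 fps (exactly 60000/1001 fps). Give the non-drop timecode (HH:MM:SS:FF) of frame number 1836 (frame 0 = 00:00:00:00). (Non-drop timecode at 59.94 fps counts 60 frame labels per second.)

00:00:30:36

1836 ÷ 60 = 30 full seconds, remainder 36 frames.
30 s = 0 h 0 min 30 s.
Timecode: 00:00:30:36.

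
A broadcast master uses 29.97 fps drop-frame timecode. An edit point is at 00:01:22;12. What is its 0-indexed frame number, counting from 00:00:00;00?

2470

As if non-drop at 30 labels/s: (0 × 3600 + 1 × 60 + 22) × 30 + 12 = 2472.
Minute boundaries passed: 1; those not divisible by 10: 1 − 0 = 1; dropped labels = 2 × 1 = 2.
Actual frame index = 2472 − 2 = 2470.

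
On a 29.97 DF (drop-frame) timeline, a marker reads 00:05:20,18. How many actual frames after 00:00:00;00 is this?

9608

Complete 10-minute blocks: 0, each 17982 frames → 0.
Remaining 5 whole minutes in the current block: 1800 + 4 × 1798 = 8992 frames.
Within the current minute: 20 × 30 + 18 − 2 = 616 (labels ;00/;01 skipped at this minute). Total = 0 + 8992 + 616 = 9608.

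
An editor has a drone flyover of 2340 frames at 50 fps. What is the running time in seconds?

46.8 seconds

Running time = 2340 / (50) = 46.8 s.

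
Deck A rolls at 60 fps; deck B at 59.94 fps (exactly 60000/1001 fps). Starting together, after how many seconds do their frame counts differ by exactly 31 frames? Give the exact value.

31031/60 seconds

The gap grows by |60000/1001 − 60| = 60/1001 frames per second.
Time for a 31-frame gap: 31 ÷ (60/1001) = 31031/60 s.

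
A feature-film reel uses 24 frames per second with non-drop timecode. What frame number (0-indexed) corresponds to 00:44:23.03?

Total seconds to the label: (0 × 3600 + 44 × 60 + 23) = 2663.
Frame index = 2663 × 24 + 3 = 63915.

frame 63915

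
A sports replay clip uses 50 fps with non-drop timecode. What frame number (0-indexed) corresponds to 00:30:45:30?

Total seconds to the label: (0 × 3600 + 30 × 60 + 45) = 1845.
Frame index = 1845 × 50 + 30 = 92280.

frame 92280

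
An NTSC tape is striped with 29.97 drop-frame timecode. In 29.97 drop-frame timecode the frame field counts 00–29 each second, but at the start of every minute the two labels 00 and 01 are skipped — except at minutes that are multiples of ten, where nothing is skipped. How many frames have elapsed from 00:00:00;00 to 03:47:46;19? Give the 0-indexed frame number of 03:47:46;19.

409589

Complete 10-minute blocks: 22, each 17982 frames → 395604.
Remaining 7 whole minutes in the current block: 1800 + 6 × 1798 = 12588 frames.
Within the current minute: 46 × 30 + 19 − 2 = 1397 (labels ;00/;01 skipped at this minute). Total = 395604 + 12588 + 1397 = 409589.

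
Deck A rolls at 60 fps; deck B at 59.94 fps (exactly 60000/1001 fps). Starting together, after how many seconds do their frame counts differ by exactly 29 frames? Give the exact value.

29029/60 seconds

The gap grows by |60000/1001 − 60| = 60/1001 frames per second.
Time for a 29-frame gap: 29 ÷ (60/1001) = 29029/60 s.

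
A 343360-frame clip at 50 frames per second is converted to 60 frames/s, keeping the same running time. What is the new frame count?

Target frames = source frames × (target rate / source rate) = 343360 × (60)/(50) = 343360 × 6/5 = 412032.

412032 frames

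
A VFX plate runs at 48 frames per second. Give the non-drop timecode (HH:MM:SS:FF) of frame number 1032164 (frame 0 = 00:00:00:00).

05:58:23:20

1032164 ÷ 48 = 21503 full seconds, remainder 20 frames.
21503 s = 5 h 58 min 23 s.
Timecode: 05:58:23:20.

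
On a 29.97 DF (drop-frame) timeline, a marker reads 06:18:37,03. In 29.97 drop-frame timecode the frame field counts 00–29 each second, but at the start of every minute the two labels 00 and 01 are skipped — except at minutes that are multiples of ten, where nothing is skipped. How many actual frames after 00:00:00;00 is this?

680831

As if non-drop at 30 labels/s: (6 × 3600 + 18 × 60 + 37) × 30 + 3 = 681513.
Minute boundaries passed: 378; those not divisible by 10: 378 − 37 = 341; dropped labels = 2 × 341 = 682.
Actual frame index = 681513 − 682 = 680831.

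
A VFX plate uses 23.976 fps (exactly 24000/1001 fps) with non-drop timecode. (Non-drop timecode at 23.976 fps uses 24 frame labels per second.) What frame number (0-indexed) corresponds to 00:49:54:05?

71861

Total seconds to the label: (0 × 3600 + 49 × 60 + 54) = 2994.
Frame index = 2994 × 24 + 5 = 71861.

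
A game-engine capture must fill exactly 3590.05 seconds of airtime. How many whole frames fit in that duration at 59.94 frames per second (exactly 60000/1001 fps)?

Frames = 3590.05 × 60000/1001 = 215403000/1001 ≈ 215187.8122.
Complete frames: 215187.

215187 frames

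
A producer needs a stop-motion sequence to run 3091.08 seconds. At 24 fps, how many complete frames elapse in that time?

Frames = 3091.08 × 24 = 1854648/25 ≈ 74185.9200.
Complete frames: 74185.

74185 frames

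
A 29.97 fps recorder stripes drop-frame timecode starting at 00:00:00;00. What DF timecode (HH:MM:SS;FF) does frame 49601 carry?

00:27:35;01

Each 10-minute DF block holds 10 × 60 × 30 − 9 × 2 = 17982 frames. 49601 ÷ 17982 → 2 full blocks, remainder 13637.
Within the partial block the first minute is 1800 frames and each further minute 1798, so 7 further minute boundaries passed. Total skipped labels = 18 × 2 + 2 × 7 = 50.
Non-drop label index = 49601 + 50 = 49651; at 30 labels/s that is 00:27:35:01, i.e. DF 00:27:35;01.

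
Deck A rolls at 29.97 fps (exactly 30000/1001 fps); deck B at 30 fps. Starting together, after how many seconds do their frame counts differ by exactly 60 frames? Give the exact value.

2002 seconds

The gap grows by |30 − 30000/1001| = 30/1001 frames per second.
Time for a 60-frame gap: 60 ÷ (30/1001) = 2002 s.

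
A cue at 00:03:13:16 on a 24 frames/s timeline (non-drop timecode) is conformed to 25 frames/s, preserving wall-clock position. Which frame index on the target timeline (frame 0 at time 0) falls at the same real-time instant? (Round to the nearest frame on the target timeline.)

Source frame index: (0×3600 + 3×60 + 13) × 24 + 16 = 4648.
Real time: 4648 / (24) = 581/3 s.
Target frame: (581/3) × (25) = 14525/3 ≈ 4841.667 → 4842.

frame 4842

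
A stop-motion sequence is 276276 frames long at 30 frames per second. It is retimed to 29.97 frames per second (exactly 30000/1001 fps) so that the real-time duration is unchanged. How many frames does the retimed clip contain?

276000 frames

Target frames = source frames × (target rate / source rate) = 276276 × (30000/1001)/(30) = 276276 × 1000/1001 = 276000.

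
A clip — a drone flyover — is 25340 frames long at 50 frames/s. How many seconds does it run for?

Running time = 25340 / (50) = 506.8 s.

506.8 seconds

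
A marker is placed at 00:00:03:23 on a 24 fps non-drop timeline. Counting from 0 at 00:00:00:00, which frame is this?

Total seconds to the label: (0 × 3600 + 0 × 60 + 3) = 3.
Frame index = 3 × 24 + 23 = 95.

95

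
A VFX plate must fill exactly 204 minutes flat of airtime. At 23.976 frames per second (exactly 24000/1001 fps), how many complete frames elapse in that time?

293466 frames

204 min = 12240 s.
Frames = 12240 × 24000/1001 = 293760000/1001 ≈ 293466.5335.
Complete frames: 293466.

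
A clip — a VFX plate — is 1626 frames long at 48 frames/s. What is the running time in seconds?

33.875 seconds

Running time = 1626 / (48) = 33.875 s.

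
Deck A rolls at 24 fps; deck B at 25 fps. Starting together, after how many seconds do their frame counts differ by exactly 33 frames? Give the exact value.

33 seconds

The gap grows by |25 − 24| = 1 frame per second.
Time for a 33-frame gap: 33 ÷ (1) = 33 s.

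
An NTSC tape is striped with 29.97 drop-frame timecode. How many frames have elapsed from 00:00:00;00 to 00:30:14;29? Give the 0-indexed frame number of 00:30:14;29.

54395

As if non-drop at 30 labels/s: (0 × 3600 + 30 × 60 + 14) × 30 + 29 = 54449.
Minute boundaries passed: 30; those not divisible by 10: 30 − 3 = 27; dropped labels = 2 × 27 = 54.
Actual frame index = 54449 − 54 = 54395.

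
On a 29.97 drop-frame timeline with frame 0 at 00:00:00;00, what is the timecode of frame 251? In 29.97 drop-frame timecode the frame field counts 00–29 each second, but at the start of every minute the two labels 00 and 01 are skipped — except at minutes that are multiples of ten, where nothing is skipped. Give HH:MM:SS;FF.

00:00:08;11

Each 10-minute DF block holds 10 × 60 × 30 − 9 × 2 = 17982 frames. 251 ÷ 17982 → 0 full blocks, remainder 251.
Within the partial block the first minute is 1800 frames and each further minute 1798, so 0 further minute boundaries passed. Total skipped labels = 18 × 0 + 2 × 0 = 0.
Non-drop label index = 251 + 0 = 251; at 30 labels/s that is 00:00:08:11, i.e. DF 00:00:08;11.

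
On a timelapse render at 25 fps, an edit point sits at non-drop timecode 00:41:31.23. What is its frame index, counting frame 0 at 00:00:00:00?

Total seconds to the label: (0 × 3600 + 41 × 60 + 31) = 2491.
Frame index = 2491 × 25 + 23 = 62298.

frame 62298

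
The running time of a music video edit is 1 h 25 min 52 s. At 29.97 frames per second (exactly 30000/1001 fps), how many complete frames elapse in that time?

154405 frames

1 h 25 min 52 s = 5152 s.
Frames = 5152 × 30000/1001 = 22080000/143 ≈ 154405.5944.
Complete frames: 154405.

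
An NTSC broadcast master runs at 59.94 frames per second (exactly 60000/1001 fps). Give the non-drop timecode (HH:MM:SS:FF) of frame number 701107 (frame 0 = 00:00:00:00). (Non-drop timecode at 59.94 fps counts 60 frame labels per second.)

701107 ÷ 60 = 11685 full seconds, remainder 7 frames.
11685 s = 3 h 14 min 45 s.
Timecode: 03:14:45:07.

03:14:45:07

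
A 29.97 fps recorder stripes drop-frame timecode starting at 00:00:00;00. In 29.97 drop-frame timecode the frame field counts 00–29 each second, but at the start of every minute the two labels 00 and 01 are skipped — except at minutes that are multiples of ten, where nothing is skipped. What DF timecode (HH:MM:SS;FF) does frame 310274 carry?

Each 10-minute DF block holds 10 × 60 × 30 − 9 × 2 = 17982 frames. 310274 ÷ 17982 → 17 full blocks, remainder 4580.
Within the partial block the first minute is 1800 frames and each further minute 1798, so 2 further minute boundaries passed. Total skipped labels = 18 × 17 + 2 × 2 = 310.
Non-drop label index = 310274 + 310 = 310584; at 30 labels/s that is 02:52:32:24, i.e. DF 02:52:32;24.

02:52:32;24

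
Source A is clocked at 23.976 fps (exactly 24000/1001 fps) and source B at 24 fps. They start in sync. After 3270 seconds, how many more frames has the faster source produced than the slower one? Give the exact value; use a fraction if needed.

A emits 24000/1001 × 3270 = 78480000/1001 frames; B emits 24 × 3270 = 78480.
Difference = 78480/1001 frames (≈ 78.4016); B is ahead of A.

78480/1001 frames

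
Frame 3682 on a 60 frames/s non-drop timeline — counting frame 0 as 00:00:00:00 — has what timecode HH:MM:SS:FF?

00:01:01:22

3682 ÷ 60 = 61 full seconds, remainder 22 frames.
61 s = 0 h 1 min 1 s.
Timecode: 00:01:01:22.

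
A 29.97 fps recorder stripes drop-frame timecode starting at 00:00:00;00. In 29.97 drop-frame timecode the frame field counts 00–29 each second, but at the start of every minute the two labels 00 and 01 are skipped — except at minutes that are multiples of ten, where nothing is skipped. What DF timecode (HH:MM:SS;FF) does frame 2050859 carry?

19:00:30;11

Ten DF minutes hold 17982 frames, so frame 2050859 lies in block 114 (frames 2049948–2067929) with 911 frames into that block.
The block's first minute is 1800 frames and the rest 1798 each; 911 frames reaches minute 0, so 114 × 18 + 0 × 2 = 2052 labels have been skipped so far.
Adding those back, label number 2050859 + 2052 = 2052911 at 30 labels/s is 68430 s + 11 f = 19 h 0 min 30 s frame 11, i.e. 19:00:30;11.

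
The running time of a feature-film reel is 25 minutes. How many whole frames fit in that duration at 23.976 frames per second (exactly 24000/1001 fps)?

25 min = 1500 s.
Frames = 1500 × 24000/1001 = 36000000/1001 ≈ 35964.0360.
Complete frames: 35964.

35964 frames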